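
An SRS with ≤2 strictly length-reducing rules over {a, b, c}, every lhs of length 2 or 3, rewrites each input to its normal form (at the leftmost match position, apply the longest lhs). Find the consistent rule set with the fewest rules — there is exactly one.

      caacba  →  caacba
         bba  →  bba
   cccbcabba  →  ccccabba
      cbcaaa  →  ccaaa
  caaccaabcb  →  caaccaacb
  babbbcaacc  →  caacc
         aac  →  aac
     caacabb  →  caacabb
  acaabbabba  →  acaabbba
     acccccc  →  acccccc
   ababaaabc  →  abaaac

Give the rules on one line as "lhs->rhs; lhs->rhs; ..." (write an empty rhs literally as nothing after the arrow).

bab->b; bc->c

  | caacba
  | bba
  | cccbcabba => ccccabba
  | cbcaaa => ccaaa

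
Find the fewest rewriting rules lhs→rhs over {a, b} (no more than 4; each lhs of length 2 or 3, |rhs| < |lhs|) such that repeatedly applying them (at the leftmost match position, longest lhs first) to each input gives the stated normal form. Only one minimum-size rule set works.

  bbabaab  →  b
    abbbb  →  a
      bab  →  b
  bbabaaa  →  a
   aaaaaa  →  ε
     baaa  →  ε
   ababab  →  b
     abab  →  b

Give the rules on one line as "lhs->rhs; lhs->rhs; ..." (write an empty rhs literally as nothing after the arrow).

  | bbabaab => bbaab => bab => b
  | abbbb => abbb => abb => ab => a
  | bab => b
  | bbabaaa => bbaaa => baa => a

aa->; ab->a; ba->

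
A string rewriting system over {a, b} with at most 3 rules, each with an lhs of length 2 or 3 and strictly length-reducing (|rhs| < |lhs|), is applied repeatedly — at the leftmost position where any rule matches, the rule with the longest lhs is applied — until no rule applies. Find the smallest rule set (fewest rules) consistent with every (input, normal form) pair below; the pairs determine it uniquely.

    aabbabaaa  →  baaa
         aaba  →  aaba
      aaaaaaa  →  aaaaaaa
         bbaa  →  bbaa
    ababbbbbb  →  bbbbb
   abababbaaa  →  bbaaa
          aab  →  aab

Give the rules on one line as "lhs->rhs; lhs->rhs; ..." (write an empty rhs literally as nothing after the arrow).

abb->bb; bab->

  | aabbabaaa => abbabaaa => bbabaaa => baaa
  | aaba
  | aaaaaaa
  | bbaa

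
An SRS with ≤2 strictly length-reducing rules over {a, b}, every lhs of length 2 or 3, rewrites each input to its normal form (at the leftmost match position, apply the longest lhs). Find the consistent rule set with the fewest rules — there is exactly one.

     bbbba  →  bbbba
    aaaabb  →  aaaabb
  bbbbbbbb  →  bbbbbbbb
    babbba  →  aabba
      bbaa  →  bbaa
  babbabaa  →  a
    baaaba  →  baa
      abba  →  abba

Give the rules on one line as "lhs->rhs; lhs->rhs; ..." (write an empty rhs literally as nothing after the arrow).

  | bbbba
  | aaaabb
  | bbbbbbbb
  | babbba => aabba

aba->; bab->aa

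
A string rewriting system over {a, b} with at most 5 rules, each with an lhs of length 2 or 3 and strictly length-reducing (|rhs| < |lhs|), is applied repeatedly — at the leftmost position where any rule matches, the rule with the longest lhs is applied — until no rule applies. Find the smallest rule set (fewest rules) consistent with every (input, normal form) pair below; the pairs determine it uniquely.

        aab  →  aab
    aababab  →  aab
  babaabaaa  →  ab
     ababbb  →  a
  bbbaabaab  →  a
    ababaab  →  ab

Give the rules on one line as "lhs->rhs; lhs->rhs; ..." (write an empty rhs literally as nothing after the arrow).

  | aab
  | aababab => aabbab => aabbb => aab
  | babaabaaa => baabaaa => abaaa => abaa => aba => ab
  | ababbb => abbbb => abb => a

aba->ab; ba->; bb->; bba->bb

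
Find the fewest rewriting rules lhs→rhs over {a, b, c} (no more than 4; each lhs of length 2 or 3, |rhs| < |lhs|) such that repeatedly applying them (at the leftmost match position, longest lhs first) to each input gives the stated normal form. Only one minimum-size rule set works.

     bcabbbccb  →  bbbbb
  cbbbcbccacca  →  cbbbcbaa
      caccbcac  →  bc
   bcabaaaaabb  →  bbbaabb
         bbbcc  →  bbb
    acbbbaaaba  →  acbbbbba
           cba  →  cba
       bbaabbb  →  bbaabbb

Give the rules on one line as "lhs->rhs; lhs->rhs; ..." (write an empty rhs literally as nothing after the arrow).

aaa->b; ca->; cc->

  | bcabbbccb => bbbbccb => bbbbb
  | cbbbcbccacca => cbbbcbacca => cbbbcbaa
  | caccbcac => ccbcac => bcac => bc
  | bcabaaaaabb => bbaaaaabb => bbbaabb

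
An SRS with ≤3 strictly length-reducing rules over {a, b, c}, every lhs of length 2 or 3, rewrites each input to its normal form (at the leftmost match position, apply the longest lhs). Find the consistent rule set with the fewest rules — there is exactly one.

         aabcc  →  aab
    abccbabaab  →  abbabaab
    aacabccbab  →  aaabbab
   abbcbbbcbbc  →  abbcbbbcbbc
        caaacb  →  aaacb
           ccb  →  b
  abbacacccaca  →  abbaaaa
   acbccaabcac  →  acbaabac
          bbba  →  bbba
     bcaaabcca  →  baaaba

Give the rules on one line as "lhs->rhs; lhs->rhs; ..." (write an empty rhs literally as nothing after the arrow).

  | aabcc => aab
  | abccbabaab => abbabaab
  | aacabccbab => aaabccbab => aaabbab
  | abbcbbbcbbc

ca->a; cc->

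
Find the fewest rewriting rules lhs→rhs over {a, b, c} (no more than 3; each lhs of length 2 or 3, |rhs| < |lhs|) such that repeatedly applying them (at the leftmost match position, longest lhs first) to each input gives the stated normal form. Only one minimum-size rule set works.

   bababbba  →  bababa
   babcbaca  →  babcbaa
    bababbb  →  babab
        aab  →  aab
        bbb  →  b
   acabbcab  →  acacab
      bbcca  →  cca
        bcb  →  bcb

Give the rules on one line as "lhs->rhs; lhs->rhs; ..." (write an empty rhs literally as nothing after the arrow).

  | bababbba => bababa
  | babcbaca => babcbaa
  | bababbb => babab
  | aab

bac->ba; bb->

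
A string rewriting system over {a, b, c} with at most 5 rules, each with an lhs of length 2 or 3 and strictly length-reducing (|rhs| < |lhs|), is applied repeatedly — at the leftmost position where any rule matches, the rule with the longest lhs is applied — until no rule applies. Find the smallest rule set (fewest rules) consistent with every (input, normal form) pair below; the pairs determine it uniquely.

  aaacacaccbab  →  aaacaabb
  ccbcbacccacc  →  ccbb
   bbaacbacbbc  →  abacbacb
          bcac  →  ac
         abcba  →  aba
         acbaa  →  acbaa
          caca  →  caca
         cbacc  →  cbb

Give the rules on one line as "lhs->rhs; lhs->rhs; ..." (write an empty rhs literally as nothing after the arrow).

  | aaacacaccbab => aaacacbbab => aaacacabb => aaacaabb
  | ccbcbacccacc => ccbacccacc => ccbbcacc => ccbacc => ccbb
  | bbaacbacbbc => abacbacbbc => abacbacb
  | bcac => ac

acc->b; bba->ab; bc->; cab->ab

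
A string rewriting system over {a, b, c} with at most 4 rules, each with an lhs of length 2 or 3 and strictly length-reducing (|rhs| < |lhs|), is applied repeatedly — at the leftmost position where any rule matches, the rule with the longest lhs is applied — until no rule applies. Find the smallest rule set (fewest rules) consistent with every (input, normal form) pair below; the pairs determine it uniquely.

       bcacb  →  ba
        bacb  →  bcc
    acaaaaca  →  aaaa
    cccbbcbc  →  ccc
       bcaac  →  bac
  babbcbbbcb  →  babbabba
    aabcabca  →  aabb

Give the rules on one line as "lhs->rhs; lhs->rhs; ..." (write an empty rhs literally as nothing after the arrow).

acb->cc; ca->; cb->a

  | bcacb => bcb => ba
  | bacb => bcc
  | acaaaaca => aaaaca => aaaa
  | cccbbcbc => ccabcbc => cbcbc => acbc => ccc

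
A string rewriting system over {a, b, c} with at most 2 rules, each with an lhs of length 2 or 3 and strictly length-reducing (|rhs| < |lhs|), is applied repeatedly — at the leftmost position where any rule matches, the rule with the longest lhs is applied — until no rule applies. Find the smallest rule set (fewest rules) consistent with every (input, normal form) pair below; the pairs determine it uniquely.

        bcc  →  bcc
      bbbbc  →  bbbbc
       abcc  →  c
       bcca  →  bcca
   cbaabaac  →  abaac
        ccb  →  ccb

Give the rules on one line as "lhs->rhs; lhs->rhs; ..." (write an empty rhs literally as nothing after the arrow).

  | bcc
  | bbbbc
  | abcc => c
  | bcca

abc->; cba->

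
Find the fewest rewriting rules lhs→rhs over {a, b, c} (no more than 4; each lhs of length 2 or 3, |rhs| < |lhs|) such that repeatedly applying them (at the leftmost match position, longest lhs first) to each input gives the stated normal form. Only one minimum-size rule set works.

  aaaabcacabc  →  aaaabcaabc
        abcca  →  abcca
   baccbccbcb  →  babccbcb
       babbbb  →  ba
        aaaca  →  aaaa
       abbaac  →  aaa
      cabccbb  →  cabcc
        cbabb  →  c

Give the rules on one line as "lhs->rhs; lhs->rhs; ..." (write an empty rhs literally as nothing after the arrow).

ac->a; bb->; cba->c

  | aaaabcacabc => aaaabcaabc
  | abcca
  | baccbccbcb => bacbccbcb => babccbcb
  | babbbb => babb => ba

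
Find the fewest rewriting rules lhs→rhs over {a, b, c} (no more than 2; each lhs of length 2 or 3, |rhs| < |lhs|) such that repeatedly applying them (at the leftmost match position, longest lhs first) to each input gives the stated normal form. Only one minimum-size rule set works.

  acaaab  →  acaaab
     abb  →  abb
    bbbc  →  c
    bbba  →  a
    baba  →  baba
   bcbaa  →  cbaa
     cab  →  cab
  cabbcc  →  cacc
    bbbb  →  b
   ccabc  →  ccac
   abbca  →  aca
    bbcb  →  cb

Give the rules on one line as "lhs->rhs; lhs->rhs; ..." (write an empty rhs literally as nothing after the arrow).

bbb->; bc->c

  | acaaab
  | abb
  | bbbc => c
  | bbba => a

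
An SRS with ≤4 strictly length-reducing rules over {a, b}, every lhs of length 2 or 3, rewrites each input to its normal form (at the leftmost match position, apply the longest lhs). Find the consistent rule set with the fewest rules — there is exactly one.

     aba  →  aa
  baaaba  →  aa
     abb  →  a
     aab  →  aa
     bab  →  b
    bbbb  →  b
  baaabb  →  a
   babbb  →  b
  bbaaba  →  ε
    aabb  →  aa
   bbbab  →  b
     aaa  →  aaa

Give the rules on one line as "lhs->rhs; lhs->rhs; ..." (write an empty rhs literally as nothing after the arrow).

  | aba => aa
  | baaaba => aba => aa
  | abb => ab => a
  | aab => aa

ab->a; ba->; baa->; bb->b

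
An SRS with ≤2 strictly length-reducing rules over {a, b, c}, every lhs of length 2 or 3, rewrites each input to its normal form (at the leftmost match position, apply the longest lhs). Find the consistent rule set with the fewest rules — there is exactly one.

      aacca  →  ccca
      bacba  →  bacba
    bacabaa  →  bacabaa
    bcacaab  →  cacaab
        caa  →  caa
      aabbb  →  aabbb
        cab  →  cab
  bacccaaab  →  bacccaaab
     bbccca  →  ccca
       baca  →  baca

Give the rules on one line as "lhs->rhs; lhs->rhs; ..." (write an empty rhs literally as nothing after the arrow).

aac->cc; bc->c

  | aacca => ccca
  | bacba
  | bacabaa
  | bcacaab => cacaab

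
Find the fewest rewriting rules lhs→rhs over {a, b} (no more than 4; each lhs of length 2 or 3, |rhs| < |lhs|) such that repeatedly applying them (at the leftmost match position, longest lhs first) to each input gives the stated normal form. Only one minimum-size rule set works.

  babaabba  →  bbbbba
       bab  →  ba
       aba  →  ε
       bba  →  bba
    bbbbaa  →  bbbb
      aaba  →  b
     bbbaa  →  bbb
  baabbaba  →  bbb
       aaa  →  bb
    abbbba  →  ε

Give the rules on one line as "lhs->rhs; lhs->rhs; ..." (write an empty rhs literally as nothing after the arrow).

  | babaabba => baaabba => bbbbba
  | bab => ba
  | aba => aa => ε
  | bba

aa->; aaa->bb; aab->ba; ab->a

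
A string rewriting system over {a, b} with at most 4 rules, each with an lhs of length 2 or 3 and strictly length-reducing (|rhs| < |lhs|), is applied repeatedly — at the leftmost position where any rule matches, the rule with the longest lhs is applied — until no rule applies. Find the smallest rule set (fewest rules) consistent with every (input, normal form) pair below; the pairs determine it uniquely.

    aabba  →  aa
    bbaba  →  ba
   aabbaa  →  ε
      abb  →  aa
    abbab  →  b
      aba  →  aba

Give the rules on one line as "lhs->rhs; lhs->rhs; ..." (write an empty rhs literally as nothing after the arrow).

aaa->; aab->b; bb->a

  | aabba => bba => aa
  | bbaba => aaba => ba
  | aabbaa => bbaa => aaa => ε
  | abb => aa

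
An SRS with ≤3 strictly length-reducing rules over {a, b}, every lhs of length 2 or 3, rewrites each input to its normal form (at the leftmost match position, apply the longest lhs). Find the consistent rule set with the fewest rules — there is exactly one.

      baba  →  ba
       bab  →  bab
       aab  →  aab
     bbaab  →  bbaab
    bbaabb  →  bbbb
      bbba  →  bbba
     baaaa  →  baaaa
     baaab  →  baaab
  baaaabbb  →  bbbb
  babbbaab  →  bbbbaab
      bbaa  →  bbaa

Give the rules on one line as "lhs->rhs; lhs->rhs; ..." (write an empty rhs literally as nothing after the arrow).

  | baba => ba
  | bab
  | aab
  | bbaab

aba->a; abb->bb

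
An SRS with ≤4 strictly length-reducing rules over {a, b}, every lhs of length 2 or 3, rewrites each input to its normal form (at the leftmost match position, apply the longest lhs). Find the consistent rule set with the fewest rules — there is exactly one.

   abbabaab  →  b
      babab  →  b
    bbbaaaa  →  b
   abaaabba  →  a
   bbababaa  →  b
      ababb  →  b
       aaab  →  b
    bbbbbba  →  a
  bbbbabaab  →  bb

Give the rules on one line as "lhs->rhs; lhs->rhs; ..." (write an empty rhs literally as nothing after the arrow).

  | abbabaab => abaaaab => aaaaab => baaab => aaab => bab => aa => b
  | babab => aaab => bab => aa => b
  | bbbaaaa => bbaaaa => baaaa => aaaa => baa => aa => b
  | abaaabba => aaaabba => baabba => aabba => bbba => bba => ba => a

aa->b; ba->a; bab->aa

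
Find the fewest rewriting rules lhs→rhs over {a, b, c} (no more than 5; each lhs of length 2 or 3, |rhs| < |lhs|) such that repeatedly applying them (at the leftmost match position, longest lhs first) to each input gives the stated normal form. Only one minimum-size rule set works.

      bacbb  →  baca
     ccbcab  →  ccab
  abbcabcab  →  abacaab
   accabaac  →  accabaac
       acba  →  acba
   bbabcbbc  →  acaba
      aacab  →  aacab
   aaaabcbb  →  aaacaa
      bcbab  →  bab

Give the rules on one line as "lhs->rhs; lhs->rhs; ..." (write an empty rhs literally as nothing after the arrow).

  | bacbb => baca
  | ccbcab => ccab
  | abbcabcab => abaabcab => abacaab
  | accabaac

abc->ca; bb->a; bbc->ba; bc->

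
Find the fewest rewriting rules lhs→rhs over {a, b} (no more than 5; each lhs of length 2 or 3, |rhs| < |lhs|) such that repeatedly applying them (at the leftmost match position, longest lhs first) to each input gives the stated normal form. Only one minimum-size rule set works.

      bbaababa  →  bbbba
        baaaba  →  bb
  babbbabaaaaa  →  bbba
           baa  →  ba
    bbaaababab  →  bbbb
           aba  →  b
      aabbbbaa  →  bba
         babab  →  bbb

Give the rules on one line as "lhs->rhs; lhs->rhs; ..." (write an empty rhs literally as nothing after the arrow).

aa->a; ab->; aba->b; abb->

  | bbaababa => bbababa => bbbba
  | baaaba => baaba => baba => bb
  | babbbabaaaaa => bbabaaaaa => bbbaaaa => bbbaaa => bbbaa => bbba
  | baa => ba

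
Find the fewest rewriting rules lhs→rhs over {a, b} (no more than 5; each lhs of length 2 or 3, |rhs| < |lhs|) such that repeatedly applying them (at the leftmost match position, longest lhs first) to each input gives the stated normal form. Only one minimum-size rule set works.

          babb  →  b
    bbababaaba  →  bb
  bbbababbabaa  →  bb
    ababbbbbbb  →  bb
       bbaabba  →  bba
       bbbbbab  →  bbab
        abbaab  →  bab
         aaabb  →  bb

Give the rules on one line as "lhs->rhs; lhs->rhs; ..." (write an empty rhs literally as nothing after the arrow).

  | babb => baa => b
  | bbababaaba => bbababba => bbabaaa => bbabb => bbaa => bb
  | bbbababbabaa => bbababbabaa => bbabaaabaa => bbabbbaa => bbaabaa => bbbaa => bbaa => bb
  | ababbbbbbb => abaabbbbb => abbbbbb => aabbbb => bbbb => bbb => bb

aa->; aaa->b; abb->aa; bbb->bb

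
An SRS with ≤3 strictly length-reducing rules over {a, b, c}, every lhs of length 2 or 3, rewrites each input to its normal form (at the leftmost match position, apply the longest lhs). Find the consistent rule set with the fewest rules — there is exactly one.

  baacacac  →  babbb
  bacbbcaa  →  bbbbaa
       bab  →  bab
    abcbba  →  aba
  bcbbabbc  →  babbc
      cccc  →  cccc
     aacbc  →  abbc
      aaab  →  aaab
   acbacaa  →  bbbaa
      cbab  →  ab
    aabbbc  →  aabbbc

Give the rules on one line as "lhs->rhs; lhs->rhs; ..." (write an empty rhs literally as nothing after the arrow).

  | baacacac => babacac => babbac => babbb
  | bacbbcaa => bbbbcaa => bbbbaa
  | bab
  | abcbba => abcba => abca => aba

ac->b; ca->a; cb->c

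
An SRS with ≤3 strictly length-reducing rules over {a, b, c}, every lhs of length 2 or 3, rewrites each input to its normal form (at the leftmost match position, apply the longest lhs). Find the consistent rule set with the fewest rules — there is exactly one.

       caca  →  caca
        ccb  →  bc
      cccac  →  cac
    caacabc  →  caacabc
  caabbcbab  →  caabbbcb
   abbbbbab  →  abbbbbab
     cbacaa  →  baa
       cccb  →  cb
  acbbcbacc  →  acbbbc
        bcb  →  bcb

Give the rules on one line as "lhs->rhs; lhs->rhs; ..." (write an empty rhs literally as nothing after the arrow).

cba->bc; cc->; ccb->bc

  | caca
  | ccb => bc
  | cccac => cac
  | caacabc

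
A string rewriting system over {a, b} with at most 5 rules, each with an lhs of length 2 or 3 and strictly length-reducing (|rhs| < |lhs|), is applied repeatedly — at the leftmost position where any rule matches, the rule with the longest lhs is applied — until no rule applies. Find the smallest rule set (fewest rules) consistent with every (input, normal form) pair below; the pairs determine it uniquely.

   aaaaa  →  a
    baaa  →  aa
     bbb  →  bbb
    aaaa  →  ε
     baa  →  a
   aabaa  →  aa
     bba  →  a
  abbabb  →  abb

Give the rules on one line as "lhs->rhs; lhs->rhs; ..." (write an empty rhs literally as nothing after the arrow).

  | aaaaa => baa => a
  | baaa => aa
  | bbb
  | aaaa => ba => ε

aaa->b; aab->ab; ba->; bba->a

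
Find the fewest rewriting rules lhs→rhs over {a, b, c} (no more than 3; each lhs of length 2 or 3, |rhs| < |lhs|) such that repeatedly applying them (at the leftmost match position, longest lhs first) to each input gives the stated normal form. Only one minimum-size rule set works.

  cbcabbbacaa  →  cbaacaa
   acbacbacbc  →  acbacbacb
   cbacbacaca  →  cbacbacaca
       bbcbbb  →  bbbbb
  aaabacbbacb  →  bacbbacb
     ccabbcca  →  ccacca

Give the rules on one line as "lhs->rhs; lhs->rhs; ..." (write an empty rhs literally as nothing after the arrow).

aaa->; ab->a; bc->b

  | cbcabbbacaa => cbabbbacaa => cbabbacaa => cbabacaa => cbaacaa
  | acbacbacbc => acbacbacb
  | cbacbacaca
  | bbcbbb => bbbbb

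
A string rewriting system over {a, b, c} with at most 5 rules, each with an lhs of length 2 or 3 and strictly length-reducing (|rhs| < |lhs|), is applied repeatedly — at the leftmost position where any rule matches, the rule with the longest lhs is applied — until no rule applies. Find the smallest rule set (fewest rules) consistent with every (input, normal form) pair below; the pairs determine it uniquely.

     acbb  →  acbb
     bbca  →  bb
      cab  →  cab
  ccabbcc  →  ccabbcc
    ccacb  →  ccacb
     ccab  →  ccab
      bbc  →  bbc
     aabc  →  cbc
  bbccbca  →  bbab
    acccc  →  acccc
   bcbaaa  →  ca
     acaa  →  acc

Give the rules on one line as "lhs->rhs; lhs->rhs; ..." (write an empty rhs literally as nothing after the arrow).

  | acbb
  | bbca => bb
  | cab
  | ccabbcc

aa->c; bca->b; bcb->; ccb->ab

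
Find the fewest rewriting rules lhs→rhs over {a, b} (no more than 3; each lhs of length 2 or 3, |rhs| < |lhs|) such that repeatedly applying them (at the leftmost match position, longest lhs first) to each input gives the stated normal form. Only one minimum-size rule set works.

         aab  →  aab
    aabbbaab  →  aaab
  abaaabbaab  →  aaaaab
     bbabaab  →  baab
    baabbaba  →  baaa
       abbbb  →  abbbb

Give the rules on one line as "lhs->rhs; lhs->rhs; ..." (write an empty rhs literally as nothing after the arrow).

aba->aa; bba->

  | aab
  | aabbbaab => aabab => aaab
  | abaaabbaab => aaaabbaab => aaaaab
  | bbabaab => baab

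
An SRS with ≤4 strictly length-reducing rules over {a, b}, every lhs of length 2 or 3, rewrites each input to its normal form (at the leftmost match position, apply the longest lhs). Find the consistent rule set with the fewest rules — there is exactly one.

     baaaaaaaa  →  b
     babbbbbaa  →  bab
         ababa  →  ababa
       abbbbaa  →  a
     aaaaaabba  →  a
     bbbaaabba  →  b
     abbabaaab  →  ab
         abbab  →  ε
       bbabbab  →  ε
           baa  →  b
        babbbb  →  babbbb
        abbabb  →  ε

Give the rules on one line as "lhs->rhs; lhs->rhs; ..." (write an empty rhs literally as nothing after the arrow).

  | baaaaaaaa => baaaaaa => baaaa => baa => b
  | babbbbbaa => babbbaa => babaa => bab
  | ababa
  | abbbbaa => abbaa => aaa => a

aa->; aab->aa; bba->a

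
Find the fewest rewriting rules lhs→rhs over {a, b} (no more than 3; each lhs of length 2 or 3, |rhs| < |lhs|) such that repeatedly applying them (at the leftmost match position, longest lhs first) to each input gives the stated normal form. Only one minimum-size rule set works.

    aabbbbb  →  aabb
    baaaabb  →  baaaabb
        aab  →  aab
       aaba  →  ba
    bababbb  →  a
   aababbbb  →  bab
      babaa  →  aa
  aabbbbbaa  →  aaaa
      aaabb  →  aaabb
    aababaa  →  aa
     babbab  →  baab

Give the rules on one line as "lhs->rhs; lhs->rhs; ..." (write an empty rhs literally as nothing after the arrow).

  | aabbbbb => aabb
  | baaaabb
  | aab
  | aaba => aba => ba

aba->ba; bba->a; bbb->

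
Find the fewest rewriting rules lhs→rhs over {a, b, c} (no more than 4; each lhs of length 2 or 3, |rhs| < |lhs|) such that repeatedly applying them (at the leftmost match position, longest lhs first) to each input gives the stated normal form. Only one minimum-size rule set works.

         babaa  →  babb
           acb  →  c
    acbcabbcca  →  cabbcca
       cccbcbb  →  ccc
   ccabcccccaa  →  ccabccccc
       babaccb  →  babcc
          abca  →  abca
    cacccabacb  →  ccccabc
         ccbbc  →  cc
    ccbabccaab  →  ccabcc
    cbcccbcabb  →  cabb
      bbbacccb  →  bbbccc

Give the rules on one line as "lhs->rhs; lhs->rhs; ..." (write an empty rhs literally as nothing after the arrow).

aa->b; ac->c; cb->c; cbc->cb

  | babaa => babb
  | acb => cb => c
  | acbcabbcca => cbcabbcca => cbabbcca => cabbcca
  | cccbcbb => cccbbb => cccbb => cccb => ccc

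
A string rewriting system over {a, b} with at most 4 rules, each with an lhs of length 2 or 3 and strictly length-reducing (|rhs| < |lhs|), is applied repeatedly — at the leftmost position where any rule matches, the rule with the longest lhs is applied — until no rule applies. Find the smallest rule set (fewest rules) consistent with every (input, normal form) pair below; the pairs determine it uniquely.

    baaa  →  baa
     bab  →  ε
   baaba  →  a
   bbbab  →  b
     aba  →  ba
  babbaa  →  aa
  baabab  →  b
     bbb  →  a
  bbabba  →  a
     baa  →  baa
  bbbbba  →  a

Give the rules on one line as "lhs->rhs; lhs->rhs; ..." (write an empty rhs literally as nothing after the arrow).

  | baaa => baa
  | bab => bb => ε
  | baaba => baba => bba => a
  | bbbab => aab => ab => b

aaa->aa; ab->b; bb->; bbb->a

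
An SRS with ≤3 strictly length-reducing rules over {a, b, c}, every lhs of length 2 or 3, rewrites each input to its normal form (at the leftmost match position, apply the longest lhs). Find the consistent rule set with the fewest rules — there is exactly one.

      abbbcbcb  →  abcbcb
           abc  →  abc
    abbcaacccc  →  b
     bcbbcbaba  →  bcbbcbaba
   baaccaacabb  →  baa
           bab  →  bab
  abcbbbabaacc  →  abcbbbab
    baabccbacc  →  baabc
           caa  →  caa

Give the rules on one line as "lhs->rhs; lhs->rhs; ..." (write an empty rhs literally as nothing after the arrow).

  | abbbcbcb => abcbcb
  | abc
  | abbcaacccc => acaacccc => aacccc => accc => cc => b
  | bcbbcbaba

abb->a; ac->; cc->b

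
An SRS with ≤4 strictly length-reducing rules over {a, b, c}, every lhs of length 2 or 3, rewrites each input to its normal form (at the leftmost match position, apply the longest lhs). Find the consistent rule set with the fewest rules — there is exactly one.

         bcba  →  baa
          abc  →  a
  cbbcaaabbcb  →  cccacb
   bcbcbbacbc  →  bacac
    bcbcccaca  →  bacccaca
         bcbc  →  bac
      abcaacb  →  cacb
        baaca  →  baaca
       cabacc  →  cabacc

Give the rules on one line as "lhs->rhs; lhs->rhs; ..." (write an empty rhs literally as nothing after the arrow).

  | bcba => baa
  | abc => a
  | cbbcaaabbcb => ccaaabbcb => cccabbcb => cccacb
  | bcbcbbacbc => bacbbacbc => bacacbc => bacac

aaa->ca; bb->; bc->; bcb->ba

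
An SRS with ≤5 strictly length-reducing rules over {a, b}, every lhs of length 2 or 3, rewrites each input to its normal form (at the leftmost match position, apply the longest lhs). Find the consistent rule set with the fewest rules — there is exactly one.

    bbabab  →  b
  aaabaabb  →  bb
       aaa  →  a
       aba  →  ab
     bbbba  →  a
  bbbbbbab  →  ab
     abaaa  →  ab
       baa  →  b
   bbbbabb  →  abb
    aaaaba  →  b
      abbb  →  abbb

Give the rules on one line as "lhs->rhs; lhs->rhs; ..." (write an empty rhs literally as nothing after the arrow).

aa->; ba->b; bab->ab; bba->a

  | bbabab => abab => aab => b
  | aaabaabb => abaabb => ababb => aabb => bb
  | aaa => a
  | aba => ab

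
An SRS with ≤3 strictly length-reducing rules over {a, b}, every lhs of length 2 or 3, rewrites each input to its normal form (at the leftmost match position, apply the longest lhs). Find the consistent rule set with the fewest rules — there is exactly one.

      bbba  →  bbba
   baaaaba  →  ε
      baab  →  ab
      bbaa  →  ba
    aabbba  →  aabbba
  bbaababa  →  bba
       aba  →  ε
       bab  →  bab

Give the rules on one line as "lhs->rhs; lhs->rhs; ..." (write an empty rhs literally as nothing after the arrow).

aaa->a; aba->; baa->a

  | bbba
  | baaaaba => aaaba => aba => ε
  | baab => ab
  | bbaa => ba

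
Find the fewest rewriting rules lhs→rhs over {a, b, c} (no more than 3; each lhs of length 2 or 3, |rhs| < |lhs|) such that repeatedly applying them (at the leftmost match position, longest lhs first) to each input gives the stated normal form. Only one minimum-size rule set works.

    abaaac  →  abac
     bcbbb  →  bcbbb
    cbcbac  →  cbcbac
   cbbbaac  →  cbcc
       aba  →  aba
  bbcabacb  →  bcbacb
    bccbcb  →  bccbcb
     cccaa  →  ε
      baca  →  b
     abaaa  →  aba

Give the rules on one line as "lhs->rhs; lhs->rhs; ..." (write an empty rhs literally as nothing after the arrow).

  | abaaac => abac
  | bcbbb
  | cbcbac
  | cbbbaac => cbbcac => cbbac => cbcc

aa->; bba->bc; ca->a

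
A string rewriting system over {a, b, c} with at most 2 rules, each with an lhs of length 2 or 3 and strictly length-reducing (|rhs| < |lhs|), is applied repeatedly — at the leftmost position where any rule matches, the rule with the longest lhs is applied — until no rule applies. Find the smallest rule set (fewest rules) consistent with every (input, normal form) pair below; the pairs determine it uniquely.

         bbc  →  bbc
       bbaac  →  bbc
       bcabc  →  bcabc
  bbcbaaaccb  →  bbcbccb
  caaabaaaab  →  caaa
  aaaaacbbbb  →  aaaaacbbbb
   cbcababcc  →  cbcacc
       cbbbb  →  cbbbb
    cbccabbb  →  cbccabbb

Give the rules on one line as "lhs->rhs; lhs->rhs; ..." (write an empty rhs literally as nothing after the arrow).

ba->b; bab->

  | bbc
  | bbaac => bbac => bbc
  | bcabc
  | bbcbaaaccb => bbcbaaccb => bbcbaccb => bbcbccb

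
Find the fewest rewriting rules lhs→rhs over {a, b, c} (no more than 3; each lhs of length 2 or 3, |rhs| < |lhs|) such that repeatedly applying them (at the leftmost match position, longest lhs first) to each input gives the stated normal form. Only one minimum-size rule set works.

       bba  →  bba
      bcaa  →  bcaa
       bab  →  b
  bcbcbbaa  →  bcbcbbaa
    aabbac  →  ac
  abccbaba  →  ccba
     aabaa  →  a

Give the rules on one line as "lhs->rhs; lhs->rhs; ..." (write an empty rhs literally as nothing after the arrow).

  | bba
  | bcaa
  | bab => b
  | bcbcbbaa

aaa->a; ab->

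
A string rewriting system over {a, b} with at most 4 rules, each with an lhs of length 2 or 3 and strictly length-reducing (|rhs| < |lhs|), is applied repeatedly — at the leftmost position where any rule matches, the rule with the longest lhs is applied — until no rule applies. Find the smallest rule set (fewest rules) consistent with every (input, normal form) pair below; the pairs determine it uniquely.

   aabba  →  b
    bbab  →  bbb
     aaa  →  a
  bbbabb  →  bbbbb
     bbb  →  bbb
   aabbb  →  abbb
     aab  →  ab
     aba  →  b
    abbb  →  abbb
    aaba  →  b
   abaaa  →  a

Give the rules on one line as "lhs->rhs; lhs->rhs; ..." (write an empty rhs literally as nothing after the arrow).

aa->a; aba->b; ba->a; bab->bb

  | aabba => abba => aba => b
  | bbab => bbb
  | aaa => aa => a
  | bbbabb => bbbbb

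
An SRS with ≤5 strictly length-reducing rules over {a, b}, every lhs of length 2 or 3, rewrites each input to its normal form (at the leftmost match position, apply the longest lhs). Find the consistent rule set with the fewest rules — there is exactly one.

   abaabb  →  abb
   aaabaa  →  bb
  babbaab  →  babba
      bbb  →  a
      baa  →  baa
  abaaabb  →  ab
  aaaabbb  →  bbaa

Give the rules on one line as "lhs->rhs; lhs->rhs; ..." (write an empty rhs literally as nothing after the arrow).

  | abaabb => abb
  | aaabaa => bbbaa => aaa => bb
  | babbaab => babba
  | bbb => a

aaa->bb; aab->a; aba->; bbb->a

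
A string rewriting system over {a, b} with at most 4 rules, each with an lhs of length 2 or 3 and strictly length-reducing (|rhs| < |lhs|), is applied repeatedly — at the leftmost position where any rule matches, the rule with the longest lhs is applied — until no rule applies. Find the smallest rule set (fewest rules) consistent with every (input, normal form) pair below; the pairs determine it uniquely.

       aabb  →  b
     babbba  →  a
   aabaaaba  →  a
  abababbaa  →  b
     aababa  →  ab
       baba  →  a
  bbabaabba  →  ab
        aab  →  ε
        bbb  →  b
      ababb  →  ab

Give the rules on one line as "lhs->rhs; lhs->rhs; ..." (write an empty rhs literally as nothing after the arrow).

  | aabb => bbb => b
  | babbba => bbbba => bba => a
  | aabaaaba => bbaaaba => aaaba => baba => bba => a
  | abababbaa => abbabbaa => aabbaa => bbbaa => baa => ba => b

aa->b; ba->b; bb->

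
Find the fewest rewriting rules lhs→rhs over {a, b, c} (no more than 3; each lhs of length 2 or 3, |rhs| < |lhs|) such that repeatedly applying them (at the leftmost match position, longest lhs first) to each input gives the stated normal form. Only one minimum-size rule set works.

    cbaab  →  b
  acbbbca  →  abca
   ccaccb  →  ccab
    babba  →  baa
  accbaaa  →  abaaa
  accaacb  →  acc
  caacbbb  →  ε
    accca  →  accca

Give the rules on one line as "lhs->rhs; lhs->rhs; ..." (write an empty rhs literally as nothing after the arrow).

  | cbaab => baab => b
  | acbbbca => abbbca => abca
  | ccaccb => ccacb => ccab
  | babba => baa

aab->; bb->; cb->b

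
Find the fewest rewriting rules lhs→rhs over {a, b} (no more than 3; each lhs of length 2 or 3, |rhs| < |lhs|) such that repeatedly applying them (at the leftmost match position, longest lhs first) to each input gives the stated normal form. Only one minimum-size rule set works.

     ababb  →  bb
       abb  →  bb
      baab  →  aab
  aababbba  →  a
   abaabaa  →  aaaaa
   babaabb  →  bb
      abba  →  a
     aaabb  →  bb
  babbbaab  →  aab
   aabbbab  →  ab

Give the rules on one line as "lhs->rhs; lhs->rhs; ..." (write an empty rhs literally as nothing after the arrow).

abb->bb; ba->a

  | ababb => aabb => abb => bb
  | abb => bb
  | baab => aab
  | aababbba => aaabbba => aabbba => abbba => bbba => bba => ba => a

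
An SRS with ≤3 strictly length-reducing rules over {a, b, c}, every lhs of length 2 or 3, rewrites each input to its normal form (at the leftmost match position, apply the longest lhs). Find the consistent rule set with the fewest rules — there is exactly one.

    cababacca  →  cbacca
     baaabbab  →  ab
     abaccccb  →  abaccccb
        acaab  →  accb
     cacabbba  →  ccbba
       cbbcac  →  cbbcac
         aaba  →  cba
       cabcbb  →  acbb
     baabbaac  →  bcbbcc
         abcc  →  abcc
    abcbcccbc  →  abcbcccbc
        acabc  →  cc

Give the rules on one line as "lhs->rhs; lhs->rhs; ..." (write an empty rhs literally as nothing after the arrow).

aa->c; bab->; cab->a

  | cababacca => aabacca => cbacca
  | baaabbab => bcabbab => babab => ab
  | abaccccb
  | acaab => accb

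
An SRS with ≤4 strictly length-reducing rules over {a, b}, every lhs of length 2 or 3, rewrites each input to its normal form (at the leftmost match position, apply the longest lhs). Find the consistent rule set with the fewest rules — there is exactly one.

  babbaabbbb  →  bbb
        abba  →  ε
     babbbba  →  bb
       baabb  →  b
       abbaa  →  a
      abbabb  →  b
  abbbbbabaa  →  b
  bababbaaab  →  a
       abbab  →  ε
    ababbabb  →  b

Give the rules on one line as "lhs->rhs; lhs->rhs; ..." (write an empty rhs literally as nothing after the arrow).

  | babbaabbbb => baabbbb => abbbb => bbb
  | abba => ba => ε
  | babbbba => bbba => bb
  | baabb => abb => b

ab->; ba->; bab->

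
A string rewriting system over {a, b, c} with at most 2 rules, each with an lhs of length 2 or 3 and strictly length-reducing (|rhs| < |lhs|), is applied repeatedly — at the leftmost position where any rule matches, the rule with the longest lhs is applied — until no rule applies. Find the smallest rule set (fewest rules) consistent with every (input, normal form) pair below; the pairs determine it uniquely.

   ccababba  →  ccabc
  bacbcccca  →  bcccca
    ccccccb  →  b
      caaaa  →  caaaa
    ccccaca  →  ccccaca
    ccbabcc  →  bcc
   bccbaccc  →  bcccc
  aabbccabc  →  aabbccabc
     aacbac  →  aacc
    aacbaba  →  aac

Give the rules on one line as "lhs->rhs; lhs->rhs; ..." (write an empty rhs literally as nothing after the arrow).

ba->c; cb->b

  | ccababba => ccacbba => ccabba => ccabc
  | bacbcccca => ccbcccca => cbcccca => bcccca
  | ccccccb => cccccb => ccccb => cccb => ccb => cb => b
  | caaaa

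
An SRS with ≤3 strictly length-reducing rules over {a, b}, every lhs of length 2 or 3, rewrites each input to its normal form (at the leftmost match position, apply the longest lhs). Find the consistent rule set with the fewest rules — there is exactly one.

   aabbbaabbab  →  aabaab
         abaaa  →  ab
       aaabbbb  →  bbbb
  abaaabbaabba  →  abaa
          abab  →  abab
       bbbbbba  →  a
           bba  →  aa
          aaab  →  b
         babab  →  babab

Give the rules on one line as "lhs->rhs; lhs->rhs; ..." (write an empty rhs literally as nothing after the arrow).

  | aabbbaabbab => aabaaabbab => aabbbab => aabaab
  | abaaa => ab
  | aaabbbb => bbbb
  | abaaabbaabba => abbbaabba => abaaabba => abbba => abaa

aaa->; bba->aa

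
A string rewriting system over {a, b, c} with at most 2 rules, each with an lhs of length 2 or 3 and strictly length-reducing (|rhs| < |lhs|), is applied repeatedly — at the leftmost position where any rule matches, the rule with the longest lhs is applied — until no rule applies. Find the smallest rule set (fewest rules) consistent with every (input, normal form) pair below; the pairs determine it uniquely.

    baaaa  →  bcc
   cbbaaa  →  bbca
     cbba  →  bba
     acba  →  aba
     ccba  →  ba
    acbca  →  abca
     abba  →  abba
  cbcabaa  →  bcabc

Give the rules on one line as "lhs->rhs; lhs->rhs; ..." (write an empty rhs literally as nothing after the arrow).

  | baaaa => bcaa => bcc
  | cbbaaa => bbaaa => bbca
  | cbba => bba
  | acba => aba

aa->c; cb->b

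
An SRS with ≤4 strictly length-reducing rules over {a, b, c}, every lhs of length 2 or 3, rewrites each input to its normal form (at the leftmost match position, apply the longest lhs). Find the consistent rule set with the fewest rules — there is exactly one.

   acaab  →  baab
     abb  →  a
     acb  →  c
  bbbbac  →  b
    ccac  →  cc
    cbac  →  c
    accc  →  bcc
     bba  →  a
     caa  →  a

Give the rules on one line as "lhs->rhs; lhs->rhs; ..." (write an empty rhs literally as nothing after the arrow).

  | acaab => baab
  | abb => a
  | acb => c
  | bbbbac => bbac => ac => b

ac->b; acb->c; bb->; ca->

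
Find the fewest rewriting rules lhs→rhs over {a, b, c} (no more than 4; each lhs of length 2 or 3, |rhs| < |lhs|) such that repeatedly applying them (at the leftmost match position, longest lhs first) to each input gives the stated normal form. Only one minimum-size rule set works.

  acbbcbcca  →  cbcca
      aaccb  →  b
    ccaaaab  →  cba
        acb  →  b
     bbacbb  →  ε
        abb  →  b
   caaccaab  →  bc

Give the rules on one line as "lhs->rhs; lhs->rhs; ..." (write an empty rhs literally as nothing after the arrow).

ab->; ac->; bb->; caa->b

  | acbbcbcca => bbcbcca => cbcca
  | aaccb => acb => b
  | ccaaaab => cbaab => cba
  | acb => b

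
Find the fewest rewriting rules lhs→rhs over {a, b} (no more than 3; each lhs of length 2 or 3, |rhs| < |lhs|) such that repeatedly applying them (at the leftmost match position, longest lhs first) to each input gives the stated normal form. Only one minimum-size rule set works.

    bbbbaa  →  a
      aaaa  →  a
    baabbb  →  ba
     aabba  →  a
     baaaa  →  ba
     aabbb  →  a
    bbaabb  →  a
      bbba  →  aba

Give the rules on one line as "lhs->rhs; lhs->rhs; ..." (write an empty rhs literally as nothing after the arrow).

  | bbbbaa => abbaa => aaaa => aaa => aa => a
  | aaaa => aaa => aa => a
  | baabbb => baabb => baab => baa => ba
  | aabba => aaba => aaa => aa => a

aa->a; aab->aa; bb->a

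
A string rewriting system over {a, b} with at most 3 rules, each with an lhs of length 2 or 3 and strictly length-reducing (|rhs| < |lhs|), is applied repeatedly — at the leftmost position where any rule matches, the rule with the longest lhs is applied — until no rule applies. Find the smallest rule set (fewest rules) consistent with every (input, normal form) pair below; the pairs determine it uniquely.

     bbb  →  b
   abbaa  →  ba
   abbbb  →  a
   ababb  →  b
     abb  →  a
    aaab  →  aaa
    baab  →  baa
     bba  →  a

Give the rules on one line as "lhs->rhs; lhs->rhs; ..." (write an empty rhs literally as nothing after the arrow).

  | bbb => b
  | abbaa => abaa => ba
  | abbbb => abbb => abb => ab => a
  | ababb => bbb => b

ab->a; aba->b; bb->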